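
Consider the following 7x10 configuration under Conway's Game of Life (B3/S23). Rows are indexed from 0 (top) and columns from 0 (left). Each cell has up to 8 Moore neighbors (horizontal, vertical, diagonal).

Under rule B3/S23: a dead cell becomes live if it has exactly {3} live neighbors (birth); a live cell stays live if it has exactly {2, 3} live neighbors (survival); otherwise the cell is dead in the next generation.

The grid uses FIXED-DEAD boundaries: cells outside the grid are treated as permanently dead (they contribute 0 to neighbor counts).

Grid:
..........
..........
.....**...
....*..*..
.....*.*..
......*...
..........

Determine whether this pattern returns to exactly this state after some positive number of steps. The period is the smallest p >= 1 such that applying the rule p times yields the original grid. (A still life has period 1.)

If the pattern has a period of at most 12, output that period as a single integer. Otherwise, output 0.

Answer: 1

Derivation:
Simulating and comparing each generation to the original:
Gen 0 (original, given above): 7 live cells
Gen 1: 7 live cells, MATCHES original -> period = 1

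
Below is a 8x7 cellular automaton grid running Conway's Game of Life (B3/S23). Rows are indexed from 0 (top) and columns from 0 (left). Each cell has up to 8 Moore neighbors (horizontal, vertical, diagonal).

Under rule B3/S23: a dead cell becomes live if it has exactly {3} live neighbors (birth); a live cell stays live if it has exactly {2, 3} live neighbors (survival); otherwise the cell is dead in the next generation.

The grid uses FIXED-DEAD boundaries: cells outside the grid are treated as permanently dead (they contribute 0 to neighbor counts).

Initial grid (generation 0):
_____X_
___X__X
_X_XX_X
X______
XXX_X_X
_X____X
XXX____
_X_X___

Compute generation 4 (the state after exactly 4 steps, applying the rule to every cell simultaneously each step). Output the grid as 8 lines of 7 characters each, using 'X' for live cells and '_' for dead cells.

Answer: _______
_X_X___
_X__X__
_X_____
_____X_
_X__X__
X_X____
_X_____

Derivation:
Simulating step by step:
Generation 0 (given above): 20 live cells
Generation 1: 17 live cells
_______
__XX__X
__XXXX_
X___X__
X_X__X_
___X_X_
X______
XX_____
Generation 2: 15 live cells
_______
__X__X_
_XX__X_
__X____
_X_X_X_
_X__X__
XX_____
XX_____
Generation 3: 15 live cells
_______
_XX____
_XXX___
___XX__
_X_XX__
_X__X__
__X____
XX_____
Generation 4: 11 live cells
(generation 4 grid is the final answer)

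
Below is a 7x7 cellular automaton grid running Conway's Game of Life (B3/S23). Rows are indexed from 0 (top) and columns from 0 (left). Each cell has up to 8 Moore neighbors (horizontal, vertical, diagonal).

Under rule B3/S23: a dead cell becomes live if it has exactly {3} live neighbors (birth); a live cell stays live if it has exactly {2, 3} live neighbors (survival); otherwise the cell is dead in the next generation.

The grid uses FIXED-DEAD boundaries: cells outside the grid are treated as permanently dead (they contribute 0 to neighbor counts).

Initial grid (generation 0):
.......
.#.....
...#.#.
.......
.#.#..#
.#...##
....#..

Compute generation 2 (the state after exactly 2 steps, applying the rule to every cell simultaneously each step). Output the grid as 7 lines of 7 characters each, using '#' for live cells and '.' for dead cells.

Simulating step by step:
Generation 0 (given above): 10 live cells
Generation 1: 10 live cells
.......
.......
.......
..#.#..
..#..##
..#.###
.....#.
Generation 2: 10 live cells
(generation 2 grid is the final answer)

Answer: .......
.......
.......
...#.#.
.##...#
...##..
....###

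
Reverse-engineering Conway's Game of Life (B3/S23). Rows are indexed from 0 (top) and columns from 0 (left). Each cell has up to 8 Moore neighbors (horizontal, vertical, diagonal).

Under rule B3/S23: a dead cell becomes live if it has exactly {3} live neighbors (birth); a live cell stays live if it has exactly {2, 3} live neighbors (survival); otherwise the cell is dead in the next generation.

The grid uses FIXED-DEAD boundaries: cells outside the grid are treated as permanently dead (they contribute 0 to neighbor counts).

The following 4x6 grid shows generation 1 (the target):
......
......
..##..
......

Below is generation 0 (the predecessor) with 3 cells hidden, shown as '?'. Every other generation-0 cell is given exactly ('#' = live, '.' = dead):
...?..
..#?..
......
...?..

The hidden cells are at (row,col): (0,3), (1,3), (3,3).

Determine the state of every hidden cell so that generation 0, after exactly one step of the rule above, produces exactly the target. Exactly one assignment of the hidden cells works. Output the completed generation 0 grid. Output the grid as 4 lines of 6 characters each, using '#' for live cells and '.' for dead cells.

Answer: ......
..##..
......
...#..

Derivation:
Hidden generation-0 cells (in order): (0,3), (1,3), (3,3).
A hidden cell only influences target cells in its own 3x3 neighborhood. Try each of the 2^3 = 8 assignments, step the completed generation 0 forward once under B3/S23, and compare with the target:
  (0,3)=. (1,3)=. (3,3)=. -> step gives (2,2)='.' but target has '#' -> reject
  (0,3)=. (1,3)=. (3,3)=# -> step gives (2,2)='.' but target has '#' -> reject
  (0,3)=. (1,3)=# (3,3)=. -> step gives (2,2)='.' but target has '#' -> reject
  (0,3)=. (1,3)=# (3,3)=# -> step reproduces the target at every cell -> ACCEPT
  (0,3)=# (1,3)=. (3,3)=. -> step gives (2,2)='.' but target has '#' -> reject
  (0,3)=# (1,3)=. (3,3)=# -> step gives (2,2)='.' but target has '#' -> reject
  (0,3)=# (1,3)=# (3,3)=. -> step gives (0,2)='#' but target has '.' -> reject
  (0,3)=# (1,3)=# (3,3)=# -> step gives (0,2)='#' but target has '.' -> reject
Unique solution: (0,3)=dead, (1,3)=live, (3,3)=live.
Check: live-neighbor counts of every cell in the completed generation 0:
012210
011110
013320
001010
Applying B3/S23 to generation 0 with these counts gives:
......
......
..##..
......
which matches the target exactly.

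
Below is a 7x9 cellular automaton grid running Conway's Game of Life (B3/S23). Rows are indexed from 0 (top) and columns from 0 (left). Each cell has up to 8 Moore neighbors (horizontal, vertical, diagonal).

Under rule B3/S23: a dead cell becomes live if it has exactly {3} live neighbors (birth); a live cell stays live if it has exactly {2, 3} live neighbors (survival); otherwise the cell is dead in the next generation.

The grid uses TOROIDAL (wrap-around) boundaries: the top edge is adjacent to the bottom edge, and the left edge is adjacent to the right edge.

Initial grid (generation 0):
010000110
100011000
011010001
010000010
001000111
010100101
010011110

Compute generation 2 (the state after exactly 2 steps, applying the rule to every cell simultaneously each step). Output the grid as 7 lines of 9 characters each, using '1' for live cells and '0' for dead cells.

Answer: 000000000
000000000
000000001
000000100
010011000
010111001
010110000

Derivation:
Simulating step by step:
Generation 0 (given above): 25 live cells
Generation 1: 32 live cells
110000011
101111111
011111001
010100100
011000101
010110001
010010001
Generation 2: 13 live cells
(generation 2 grid is the final answer)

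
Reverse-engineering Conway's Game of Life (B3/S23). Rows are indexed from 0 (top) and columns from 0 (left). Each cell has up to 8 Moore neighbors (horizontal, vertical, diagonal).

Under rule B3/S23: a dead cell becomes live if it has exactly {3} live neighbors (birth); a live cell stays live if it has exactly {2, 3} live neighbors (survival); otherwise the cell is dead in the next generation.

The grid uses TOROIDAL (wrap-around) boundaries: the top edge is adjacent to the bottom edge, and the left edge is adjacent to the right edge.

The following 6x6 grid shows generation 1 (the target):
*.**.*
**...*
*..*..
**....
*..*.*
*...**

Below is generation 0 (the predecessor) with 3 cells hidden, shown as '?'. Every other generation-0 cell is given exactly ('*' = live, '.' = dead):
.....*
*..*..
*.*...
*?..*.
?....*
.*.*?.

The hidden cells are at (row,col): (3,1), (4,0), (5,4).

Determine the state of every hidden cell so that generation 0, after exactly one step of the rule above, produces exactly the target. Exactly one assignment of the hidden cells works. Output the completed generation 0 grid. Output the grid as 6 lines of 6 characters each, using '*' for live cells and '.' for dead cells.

Answer: .....*
*..*..
*.*...
*...*.
.....*
.*.**.

Derivation:
Hidden generation-0 cells (in order): (3,1), (4,0), (5,4).
A hidden cell only influences target cells in its own 3x3 neighborhood. Try each of the 2^3 = 8 assignments, step the completed generation 0 forward once under B3/S23, and compare with the target:
  (3,1)=. (4,0)=. (5,4)=. -> step gives (0,3)='.' but target has '*' -> reject
  (3,1)=. (4,0)=. (5,4)=* -> step reproduces the target at every cell -> ACCEPT
  (3,1)=. (4,0)=* (5,4)=. -> step gives (0,3)='.' but target has '*' -> reject
  (3,1)=. (4,0)=* (5,4)=* -> step gives (3,1)='.' but target has '*' -> reject
  (3,1)=* (4,0)=. (5,4)=. -> step gives (0,3)='.' but target has '*' -> reject
  (3,1)=* (4,0)=. (5,4)=* -> step gives (2,2)='*' but target has '.' -> reject
  (3,1)=* (4,0)=* (5,4)=. -> step gives (0,3)='.' but target has '*' -> reject
  (3,1)=* (4,0)=* (5,4)=* -> step gives (2,2)='*' but target has '.' -> reject
Unique solution: (3,1)=dead, (4,0)=dead, (5,4)=live.
Check: live-neighbor counts of every cell in the completed generation 0:
323342
232123
241324
231214
322343
302133
Applying B3/S23 to generation 0 with these counts gives:
*.**.*
**...*
*..*..
**....
*..*.*
*...**
which matches the target exactly.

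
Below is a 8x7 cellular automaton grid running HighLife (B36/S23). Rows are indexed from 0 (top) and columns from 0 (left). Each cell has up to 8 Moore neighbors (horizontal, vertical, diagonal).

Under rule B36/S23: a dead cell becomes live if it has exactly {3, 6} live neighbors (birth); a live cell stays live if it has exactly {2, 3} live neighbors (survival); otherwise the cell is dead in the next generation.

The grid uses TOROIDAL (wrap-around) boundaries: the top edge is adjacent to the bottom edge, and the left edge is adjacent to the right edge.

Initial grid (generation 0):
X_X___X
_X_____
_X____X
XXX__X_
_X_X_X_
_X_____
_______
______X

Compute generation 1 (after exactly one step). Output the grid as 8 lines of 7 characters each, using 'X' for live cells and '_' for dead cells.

Simulating step by step:
Generation 0 (given above): 15 live cells
Generation 1: 14 live cells
(generation 1 grid is the final answer)

Answer: XX____X
_XX___X
______X
____XX_
____X_X
__X____
_______
X_____X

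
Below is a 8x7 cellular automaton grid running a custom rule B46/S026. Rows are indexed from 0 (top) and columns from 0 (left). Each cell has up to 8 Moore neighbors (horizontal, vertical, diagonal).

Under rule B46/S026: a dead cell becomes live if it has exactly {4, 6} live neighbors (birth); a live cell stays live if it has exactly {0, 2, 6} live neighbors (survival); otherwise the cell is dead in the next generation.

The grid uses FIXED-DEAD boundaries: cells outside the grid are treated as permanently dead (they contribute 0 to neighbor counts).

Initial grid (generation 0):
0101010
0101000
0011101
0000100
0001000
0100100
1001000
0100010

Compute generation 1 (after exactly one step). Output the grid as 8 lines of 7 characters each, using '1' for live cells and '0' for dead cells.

Answer: 0010010
0110000
0000001
0000000
0001000
0000100
1000000
0000010

Derivation:
Simulating step by step:
Generation 0 (given above): 17 live cells
Generation 1: 9 live cells
(generation 1 grid is the final answer)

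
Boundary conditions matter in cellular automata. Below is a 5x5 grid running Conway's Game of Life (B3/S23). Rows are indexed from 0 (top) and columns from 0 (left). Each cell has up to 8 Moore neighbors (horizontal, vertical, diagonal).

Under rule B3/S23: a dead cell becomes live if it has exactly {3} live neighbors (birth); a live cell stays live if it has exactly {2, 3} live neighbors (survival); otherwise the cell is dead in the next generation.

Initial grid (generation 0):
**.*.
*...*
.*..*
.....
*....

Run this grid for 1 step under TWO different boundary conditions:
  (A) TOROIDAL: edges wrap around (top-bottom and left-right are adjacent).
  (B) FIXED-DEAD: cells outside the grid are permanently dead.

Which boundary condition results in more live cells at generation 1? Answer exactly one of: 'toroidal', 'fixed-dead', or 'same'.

Under TOROIDAL boundary, generation 1:
.*...
..**.
....*
*....
**..*
Population = 8

Under FIXED-DEAD boundary, generation 1:
**...
*.***
.....
.....
.....
Population = 6

Comparison: toroidal=8, fixed-dead=6 -> toroidal

Answer: toroidal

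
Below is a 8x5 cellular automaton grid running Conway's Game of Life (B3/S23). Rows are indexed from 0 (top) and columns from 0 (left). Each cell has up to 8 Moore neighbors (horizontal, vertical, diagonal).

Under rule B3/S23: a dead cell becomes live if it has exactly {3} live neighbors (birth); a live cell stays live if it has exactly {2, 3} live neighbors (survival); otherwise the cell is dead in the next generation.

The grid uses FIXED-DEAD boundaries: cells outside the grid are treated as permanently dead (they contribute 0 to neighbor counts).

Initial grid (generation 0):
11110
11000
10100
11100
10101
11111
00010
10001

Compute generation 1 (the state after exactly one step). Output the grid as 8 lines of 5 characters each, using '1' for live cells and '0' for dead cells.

Simulating step by step:
Generation 0 (given above): 22 live cells
Generation 1: 10 live cells
(generation 1 grid is the final answer)

Answer: 10100
00010
00100
10100
00001
10001
10000
00000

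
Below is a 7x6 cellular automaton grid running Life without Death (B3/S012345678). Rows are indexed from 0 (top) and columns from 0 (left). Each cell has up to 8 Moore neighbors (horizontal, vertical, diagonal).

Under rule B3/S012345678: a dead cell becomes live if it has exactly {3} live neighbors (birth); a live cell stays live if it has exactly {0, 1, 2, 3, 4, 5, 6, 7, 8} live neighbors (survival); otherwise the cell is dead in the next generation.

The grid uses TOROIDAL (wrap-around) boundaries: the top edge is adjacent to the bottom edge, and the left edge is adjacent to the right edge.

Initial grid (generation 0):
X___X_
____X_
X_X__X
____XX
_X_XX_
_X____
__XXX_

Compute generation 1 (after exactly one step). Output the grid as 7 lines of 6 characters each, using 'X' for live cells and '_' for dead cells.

Simulating step by step:
Generation 0 (given above): 15 live cells
Generation 1: 26 live cells
(generation 1 grid is the final answer)

Answer: X___X_
XX_XX_
X_XX_X
_XX_XX
XXXXXX
_X____
_XXXXX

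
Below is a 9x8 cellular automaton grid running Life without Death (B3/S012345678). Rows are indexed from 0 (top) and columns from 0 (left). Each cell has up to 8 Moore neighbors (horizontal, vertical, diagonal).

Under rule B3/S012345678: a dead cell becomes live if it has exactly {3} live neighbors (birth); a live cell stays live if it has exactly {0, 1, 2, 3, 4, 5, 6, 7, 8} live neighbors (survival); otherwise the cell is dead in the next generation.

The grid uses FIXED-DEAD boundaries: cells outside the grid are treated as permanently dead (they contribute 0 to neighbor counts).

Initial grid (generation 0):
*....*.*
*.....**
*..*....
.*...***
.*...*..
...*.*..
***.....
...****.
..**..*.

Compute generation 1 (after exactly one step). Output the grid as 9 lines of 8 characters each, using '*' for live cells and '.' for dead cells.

Simulating step by step:
Generation 0 (given above): 26 live cells
Generation 1: 36 live cells
(generation 1 grid is the final answer)

Answer: *....*.*
**....**
**.*.*..
***.****
.**..*..
*..***..
***...*.
...****.
..**..*.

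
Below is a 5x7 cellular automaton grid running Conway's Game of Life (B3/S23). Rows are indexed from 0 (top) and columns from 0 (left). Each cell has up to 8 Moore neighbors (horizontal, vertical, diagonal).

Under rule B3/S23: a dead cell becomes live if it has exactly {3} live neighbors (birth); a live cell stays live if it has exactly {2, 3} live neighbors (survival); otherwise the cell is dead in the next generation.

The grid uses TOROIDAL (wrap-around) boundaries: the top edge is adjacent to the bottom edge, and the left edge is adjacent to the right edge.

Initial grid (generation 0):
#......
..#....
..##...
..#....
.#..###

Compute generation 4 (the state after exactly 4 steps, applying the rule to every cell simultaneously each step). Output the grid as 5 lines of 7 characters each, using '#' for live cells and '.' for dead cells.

Answer: ...#.#.
..#...#
...###.
.......
....#..

Derivation:
Simulating step by step:
Generation 0 (given above): 9 live cells
Generation 1: 18 live cells
##...##
.###...
.###...
.##.##.
##...##
Generation 2: 8 live cells
....##.
...##.#
#......
....##.
.......
Generation 3: 8 live cells
...###.
...##.#
...#..#
.......
.......
Generation 4: 8 live cells
(generation 4 grid is the final answer)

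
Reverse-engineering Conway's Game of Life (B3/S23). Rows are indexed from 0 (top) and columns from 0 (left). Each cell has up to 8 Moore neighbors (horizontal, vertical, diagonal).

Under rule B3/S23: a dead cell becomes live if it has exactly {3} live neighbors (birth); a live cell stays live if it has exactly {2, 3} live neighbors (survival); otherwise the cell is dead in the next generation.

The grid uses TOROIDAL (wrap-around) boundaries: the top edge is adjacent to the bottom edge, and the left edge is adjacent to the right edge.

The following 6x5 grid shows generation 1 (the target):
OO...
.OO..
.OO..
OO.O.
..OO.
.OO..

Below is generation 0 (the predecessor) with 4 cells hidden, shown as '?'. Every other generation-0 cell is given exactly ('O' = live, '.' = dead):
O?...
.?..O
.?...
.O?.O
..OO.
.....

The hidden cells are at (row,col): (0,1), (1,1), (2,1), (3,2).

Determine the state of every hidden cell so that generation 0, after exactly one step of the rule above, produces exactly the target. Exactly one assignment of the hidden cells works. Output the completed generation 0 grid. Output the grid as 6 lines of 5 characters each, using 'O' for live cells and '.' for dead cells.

Hidden generation-0 cells (in order): (0,1), (1,1), (2,1), (3,2).
A hidden cell only influences target cells in its own 3x3 neighborhood. Try each of the 2^4 = 16 assignments, step the completed generation 0 forward once under B3/S23, and compare with the target:
  (0,1)=. (1,1)=. (2,1)=. (3,2)=. -> step gives (0,0)='.' but target has 'O' -> reject
  (0,1)=. (1,1)=. (2,1)=. (3,2)=O -> step gives (0,0)='.' but target has 'O' -> reject
  (0,1)=. (1,1)=. (2,1)=O (3,2)=. -> step gives (0,0)='.' but target has 'O' -> reject
  (0,1)=. (1,1)=. (2,1)=O (3,2)=O -> step gives (0,0)='.' but target has 'O' -> reject
  (0,1)=. (1,1)=O (2,1)=. (3,2)=. -> step gives (0,1)='.' but target has 'O' -> reject
  (0,1)=. (1,1)=O (2,1)=. (3,2)=O -> step gives (0,1)='.' but target has 'O' -> reject
  (0,1)=. (1,1)=O (2,1)=O (3,2)=. -> step gives (0,1)='.' but target has 'O' -> reject
  (0,1)=. (1,1)=O (2,1)=O (3,2)=O -> step gives (0,1)='.' but target has 'O' -> reject
  (0,1)=O (1,1)=. (2,1)=. (3,2)=. -> step gives (0,1)='.' but target has 'O' -> reject
  (0,1)=O (1,1)=. (2,1)=. (3,2)=O -> step gives (0,1)='.' but target has 'O' -> reject
  (0,1)=O (1,1)=. (2,1)=O (3,2)=. -> step gives (0,1)='.' but target has 'O' -> reject
  (0,1)=O (1,1)=. (2,1)=O (3,2)=O -> step gives (0,1)='.' but target has 'O' -> reject
  (0,1)=O (1,1)=O (2,1)=. (3,2)=. -> step gives (1,2)='.' but target has 'O' -> reject
  (0,1)=O (1,1)=O (2,1)=. (3,2)=O -> step gives (1,2)='.' but target has 'O' -> reject
  (0,1)=O (1,1)=O (2,1)=O (3,2)=. -> step reproduces the target at every cell -> ACCEPT
  (0,1)=O (1,1)=O (2,1)=O (3,2)=O -> step gives (2,2)='.' but target has 'O' -> reject
Unique solution: (0,1)=live, (1,1)=live, (2,1)=live, (3,2)=dead.
Check: live-neighbor counts of every cell in the completed generation 0:
32212
53311
52322
32431
22222
23322
Applying B3/S23 to generation 0 with these counts gives:
OO...
.OO..
.OO..
OO.O.
..OO.
.OO..
which matches the target exactly.

Answer: OO...
.O..O
.O...
.O..O
..OO.
.....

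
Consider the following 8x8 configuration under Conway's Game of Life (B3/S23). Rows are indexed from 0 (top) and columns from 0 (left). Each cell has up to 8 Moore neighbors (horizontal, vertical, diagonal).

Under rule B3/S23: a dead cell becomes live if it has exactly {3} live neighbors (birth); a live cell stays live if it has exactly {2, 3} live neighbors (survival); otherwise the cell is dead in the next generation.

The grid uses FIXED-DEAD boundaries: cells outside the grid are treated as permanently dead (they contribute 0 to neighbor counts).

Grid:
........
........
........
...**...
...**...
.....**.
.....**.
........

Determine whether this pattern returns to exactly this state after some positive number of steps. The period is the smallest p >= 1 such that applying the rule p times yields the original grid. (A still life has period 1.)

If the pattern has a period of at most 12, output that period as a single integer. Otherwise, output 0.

Answer: 2

Derivation:
Simulating and comparing each generation to the original:
Gen 0 (original, given above): 8 live cells
Gen 1: 6 live cells, differs from original
Gen 2: 8 live cells, MATCHES original -> period = 2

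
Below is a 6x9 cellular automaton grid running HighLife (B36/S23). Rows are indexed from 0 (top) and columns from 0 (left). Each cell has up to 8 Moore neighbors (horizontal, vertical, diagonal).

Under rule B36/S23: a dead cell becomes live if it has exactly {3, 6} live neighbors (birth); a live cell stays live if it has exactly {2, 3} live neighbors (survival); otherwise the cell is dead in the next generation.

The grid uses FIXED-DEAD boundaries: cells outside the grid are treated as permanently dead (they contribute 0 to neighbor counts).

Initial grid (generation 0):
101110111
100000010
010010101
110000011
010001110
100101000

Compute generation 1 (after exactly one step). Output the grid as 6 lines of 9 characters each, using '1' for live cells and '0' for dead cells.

Answer: 010100111
101010000
010000101
111000001
011011011
000011000

Derivation:
Simulating step by step:
Generation 0 (given above): 24 live cells
Generation 1: 23 live cells
(generation 1 grid is the final answer)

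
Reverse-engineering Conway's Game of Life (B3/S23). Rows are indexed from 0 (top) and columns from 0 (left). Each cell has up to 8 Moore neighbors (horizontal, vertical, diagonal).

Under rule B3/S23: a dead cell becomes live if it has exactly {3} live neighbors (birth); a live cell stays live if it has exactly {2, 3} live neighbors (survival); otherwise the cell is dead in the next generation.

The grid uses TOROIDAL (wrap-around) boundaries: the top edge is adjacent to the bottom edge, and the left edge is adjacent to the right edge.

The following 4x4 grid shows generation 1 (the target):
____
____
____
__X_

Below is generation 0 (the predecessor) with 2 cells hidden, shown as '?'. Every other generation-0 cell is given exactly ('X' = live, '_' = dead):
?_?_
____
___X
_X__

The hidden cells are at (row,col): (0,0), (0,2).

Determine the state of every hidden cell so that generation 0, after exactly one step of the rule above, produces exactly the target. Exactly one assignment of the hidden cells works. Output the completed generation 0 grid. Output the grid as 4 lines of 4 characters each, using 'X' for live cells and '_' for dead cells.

Hidden generation-0 cells (in order): (0,0), (0,2).
A hidden cell only influences target cells in its own 3x3 neighborhood. Try each of the 2^2 = 4 assignments, step the completed generation 0 forward once under B3/S23, and compare with the target:
  (0,0)=_ (0,2)=_ -> step gives (3,2)='_' but target has 'X' -> reject
  (0,0)=_ (0,2)=X -> step reproduces the target at every cell -> ACCEPT
  (0,0)=X (0,2)=_ -> step gives (3,0)='X' but target has '_' -> reject
  (0,0)=X (0,2)=X -> step gives (0,1)='X' but target has '_' -> reject
Unique solution: (0,0)=dead, (0,2)=live.
Check: live-neighbor counts of every cell in the completed generation 0:
1211
1122
2120
2132
Applying B3/S23 to generation 0 with these counts gives:
____
____
____
__X_
which matches the target exactly.

Answer: __X_
____
___X
_X__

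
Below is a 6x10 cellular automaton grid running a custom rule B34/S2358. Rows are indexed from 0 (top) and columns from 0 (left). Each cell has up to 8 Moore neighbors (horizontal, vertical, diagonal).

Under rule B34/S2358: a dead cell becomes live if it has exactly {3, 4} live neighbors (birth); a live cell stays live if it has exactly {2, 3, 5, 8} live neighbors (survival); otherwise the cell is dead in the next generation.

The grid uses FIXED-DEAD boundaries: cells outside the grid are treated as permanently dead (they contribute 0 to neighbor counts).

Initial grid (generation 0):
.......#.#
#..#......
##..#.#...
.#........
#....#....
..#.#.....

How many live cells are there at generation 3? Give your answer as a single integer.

Simulating step by step:
Generation 0 (given above): 13 live cells
Generation 1: 9 live cells
..........
##........
###.......
##...#....
.#........
..........
Generation 2: 8 live cells
..........
#.#.......
#.#.......
.##.......
##........
..........
Generation 3: 10 live cells
..........
.#........
#.##......
###.......
###.......
..........
Population at generation 3: 10

Answer: 10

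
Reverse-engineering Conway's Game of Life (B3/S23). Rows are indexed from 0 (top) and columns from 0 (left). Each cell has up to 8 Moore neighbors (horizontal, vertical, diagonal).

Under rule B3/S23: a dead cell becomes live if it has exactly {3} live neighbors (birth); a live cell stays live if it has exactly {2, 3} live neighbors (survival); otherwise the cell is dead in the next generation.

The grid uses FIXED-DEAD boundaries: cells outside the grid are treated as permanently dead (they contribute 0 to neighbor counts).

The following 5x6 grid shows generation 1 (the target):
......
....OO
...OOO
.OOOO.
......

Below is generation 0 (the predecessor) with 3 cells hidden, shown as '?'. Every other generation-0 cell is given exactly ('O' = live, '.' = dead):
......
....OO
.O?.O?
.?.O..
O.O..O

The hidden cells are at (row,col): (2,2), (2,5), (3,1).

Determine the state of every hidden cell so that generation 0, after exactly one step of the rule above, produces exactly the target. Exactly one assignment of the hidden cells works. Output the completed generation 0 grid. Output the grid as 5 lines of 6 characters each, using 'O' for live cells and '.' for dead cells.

Answer: ......
....OO
.O..O.
...O..
O.O..O

Derivation:
Hidden generation-0 cells (in order): (2,2), (2,5), (3,1).
A hidden cell only influences target cells in its own 3x3 neighborhood. Try each of the 2^3 = 8 assignments, step the completed generation 0 forward once under B3/S23, and compare with the target:
  (2,2)=. (2,5)=. (3,1)=. -> step reproduces the target at every cell -> ACCEPT
  (2,2)=. (2,5)=. (3,1)=O -> step gives (2,2)='O' but target has '.' -> reject
  (2,2)=. (2,5)=O (3,1)=. -> step gives (2,4)='.' but target has 'O' -> reject
  (2,2)=. (2,5)=O (3,1)=O -> step gives (2,2)='O' but target has '.' -> reject
  (2,2)=O (2,5)=. (3,1)=. -> step gives (1,3)='O' but target has '.' -> reject
  (2,2)=O (2,5)=. (3,1)=O -> step gives (1,3)='O' but target has '.' -> reject
  (2,2)=O (2,5)=O (3,1)=. -> step gives (1,3)='O' but target has '.' -> reject
  (2,2)=O (2,5)=O (3,1)=O -> step gives (1,3)='O' but target has '.' -> reject
Unique solution: (2,2)=dead, (2,5)=dead, (3,1)=dead.
Check: live-neighbor counts of every cell in the completed generation 0:
000122
111222
102333
233232
021220
Applying B3/S23 to generation 0 with these counts gives:
......
....OO
...OOO
.OOOO.
......
which matches the target exactly.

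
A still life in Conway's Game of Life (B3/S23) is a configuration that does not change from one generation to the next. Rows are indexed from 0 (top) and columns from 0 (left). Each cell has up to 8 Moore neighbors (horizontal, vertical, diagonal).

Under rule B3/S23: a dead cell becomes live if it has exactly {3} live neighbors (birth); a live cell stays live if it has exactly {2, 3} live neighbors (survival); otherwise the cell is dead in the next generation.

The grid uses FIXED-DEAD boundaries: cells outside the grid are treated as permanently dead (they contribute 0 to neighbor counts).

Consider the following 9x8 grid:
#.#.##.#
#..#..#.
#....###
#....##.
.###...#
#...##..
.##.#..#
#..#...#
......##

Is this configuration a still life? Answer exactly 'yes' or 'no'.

Compute generation 1 and compare to generation 0 (given above):
Generation 1:
.#.####.
#..#....
##..#..#
#.#.##..
####....
#...###.
###.###.
.###...#
......##
Cell (0,0) differs: gen0=1 vs gen1=0 -> NOT a still life.

Answer: no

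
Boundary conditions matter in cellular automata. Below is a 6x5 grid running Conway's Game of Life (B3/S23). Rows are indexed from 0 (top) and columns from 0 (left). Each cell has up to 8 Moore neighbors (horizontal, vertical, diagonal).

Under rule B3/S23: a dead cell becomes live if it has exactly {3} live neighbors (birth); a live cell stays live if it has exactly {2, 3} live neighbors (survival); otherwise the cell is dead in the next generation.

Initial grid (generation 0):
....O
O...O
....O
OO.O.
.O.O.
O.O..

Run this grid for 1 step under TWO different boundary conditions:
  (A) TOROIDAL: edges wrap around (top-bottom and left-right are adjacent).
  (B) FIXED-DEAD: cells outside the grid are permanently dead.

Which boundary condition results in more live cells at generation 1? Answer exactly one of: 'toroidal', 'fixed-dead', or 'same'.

Answer: toroidal

Derivation:
Under TOROIDAL boundary, generation 1:
.O.OO
O..OO
.O.O.
OO.O.
...O.
OOOOO
Population = 17

Under FIXED-DEAD boundary, generation 1:
.....
...OO
OO.OO
OO.OO
...O.
.OO..
Population = 13

Comparison: toroidal=17, fixed-dead=13 -> toroidal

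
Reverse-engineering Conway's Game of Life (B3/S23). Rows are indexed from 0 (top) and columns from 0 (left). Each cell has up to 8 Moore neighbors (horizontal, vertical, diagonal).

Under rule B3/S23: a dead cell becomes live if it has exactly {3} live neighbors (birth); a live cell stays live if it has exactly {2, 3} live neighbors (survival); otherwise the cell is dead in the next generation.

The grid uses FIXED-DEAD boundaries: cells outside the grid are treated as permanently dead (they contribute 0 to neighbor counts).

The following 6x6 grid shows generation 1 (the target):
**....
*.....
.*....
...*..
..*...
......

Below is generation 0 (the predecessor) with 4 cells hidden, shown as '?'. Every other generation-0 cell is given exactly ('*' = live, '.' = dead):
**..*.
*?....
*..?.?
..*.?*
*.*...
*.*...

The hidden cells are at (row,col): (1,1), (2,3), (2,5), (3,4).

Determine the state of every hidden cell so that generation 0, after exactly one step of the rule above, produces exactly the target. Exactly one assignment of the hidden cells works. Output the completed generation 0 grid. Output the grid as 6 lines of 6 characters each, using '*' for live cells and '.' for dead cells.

Hidden generation-0 cells (in order): (1,1), (2,3), (2,5), (3,4).
A hidden cell only influences target cells in its own 3x3 neighborhood. Try each of the 2^4 = 16 assignments, step the completed generation 0 forward once under B3/S23, and compare with the target:
  (1,1)=. (2,3)=. (2,5)=. (3,4)=. -> step gives (3,3)='.' but target has '*' -> reject
  (1,1)=. (2,3)=. (2,5)=. (3,4)=* -> step reproduces the target at every cell -> ACCEPT
  (1,1)=. (2,3)=. (2,5)=* (3,4)=. -> step gives (3,3)='.' but target has '*' -> reject
  (1,1)=. (2,3)=. (2,5)=* (3,4)=* -> step gives (2,4)='*' but target has '.' -> reject
  (1,1)=. (2,3)=* (2,5)=. (3,4)=. -> step gives (3,2)='*' but target has '.' -> reject
  (1,1)=. (2,3)=* (2,5)=. (3,4)=* -> step gives (2,3)='*' but target has '.' -> reject
  (1,1)=. (2,3)=* (2,5)=* (3,4)=. -> step gives (1,4)='*' but target has '.' -> reject
  (1,1)=. (2,3)=* (2,5)=* (3,4)=* -> step gives (1,4)='*' but target has '.' -> reject
  (1,1)=* (2,3)=. (2,5)=. (3,4)=. -> step gives (1,0)='.' but target has '*' -> reject
  (1,1)=* (2,3)=. (2,5)=. (3,4)=* -> step gives (1,0)='.' but target has '*' -> reject
  (1,1)=* (2,3)=. (2,5)=* (3,4)=. -> step gives (1,0)='.' but target has '*' -> reject
  (1,1)=* (2,3)=. (2,5)=* (3,4)=* -> step gives (1,0)='.' but target has '*' -> reject
  (1,1)=* (2,3)=* (2,5)=. (3,4)=. -> step gives (1,0)='.' but target has '*' -> reject
  (1,1)=* (2,3)=* (2,5)=. (3,4)=* -> step gives (1,0)='.' but target has '*' -> reject
  (1,1)=* (2,3)=* (2,5)=* (3,4)=. -> step gives (1,0)='.' but target has '*' -> reject
  (1,1)=* (2,3)=* (2,5)=* (3,4)=* -> step gives (1,0)='.' but target has '*' -> reject
Unique solution: (1,1)=dead, (2,3)=dead, (2,5)=dead, (3,4)=live.
Check: live-neighbor counts of every cell in the completed generation 0:
221101
341111
131222
241311
152422
141200
Applying B3/S23 to generation 0 with these counts gives:
**....
*.....
.*....
...*..
..*...
......
which matches the target exactly.

Answer: **..*.
*.....
*.....
..*.**
*.*...
*.*...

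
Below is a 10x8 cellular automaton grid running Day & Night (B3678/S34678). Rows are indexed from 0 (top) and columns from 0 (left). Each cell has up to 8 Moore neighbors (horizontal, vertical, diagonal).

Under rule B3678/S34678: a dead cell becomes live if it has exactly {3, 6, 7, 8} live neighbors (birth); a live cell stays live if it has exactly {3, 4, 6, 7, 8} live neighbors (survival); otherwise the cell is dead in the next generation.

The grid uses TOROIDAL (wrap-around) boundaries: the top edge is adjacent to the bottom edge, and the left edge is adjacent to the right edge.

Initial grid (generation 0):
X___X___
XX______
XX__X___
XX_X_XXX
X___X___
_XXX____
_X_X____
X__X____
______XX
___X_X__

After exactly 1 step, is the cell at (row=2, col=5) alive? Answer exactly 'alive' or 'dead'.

Answer: alive

Derivation:
Simulating step by step:
Generation 0 (given above): 26 live cells
Generation 1: 31 live cells
_X______
XX_____X
X____XX_
_XX__X_X
X___XXX_
XXXXX___
XXXXX___
__X____X
____X___
____X_XX

Cell (2,5) at generation 1: 1 -> alive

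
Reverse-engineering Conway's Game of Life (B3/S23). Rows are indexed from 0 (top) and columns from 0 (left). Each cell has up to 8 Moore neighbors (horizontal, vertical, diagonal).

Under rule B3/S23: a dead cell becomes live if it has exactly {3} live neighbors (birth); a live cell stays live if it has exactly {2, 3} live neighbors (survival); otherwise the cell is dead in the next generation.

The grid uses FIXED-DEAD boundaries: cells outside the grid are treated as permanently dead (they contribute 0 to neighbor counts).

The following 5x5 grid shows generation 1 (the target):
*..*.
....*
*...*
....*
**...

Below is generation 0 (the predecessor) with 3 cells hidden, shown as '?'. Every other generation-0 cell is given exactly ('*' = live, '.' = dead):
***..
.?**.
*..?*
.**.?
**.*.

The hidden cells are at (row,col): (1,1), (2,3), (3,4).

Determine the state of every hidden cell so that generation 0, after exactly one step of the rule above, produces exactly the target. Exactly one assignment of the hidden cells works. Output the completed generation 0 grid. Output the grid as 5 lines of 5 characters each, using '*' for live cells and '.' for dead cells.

Answer: ***..
.***.
*..**
.**..
**.*.

Derivation:
Hidden generation-0 cells (in order): (1,1), (2,3), (3,4).
A hidden cell only influences target cells in its own 3x3 neighborhood. Try each of the 2^3 = 8 assignments, step the completed generation 0 forward once under B3/S23, and compare with the target:
  (1,1)=. (2,3)=. (3,4)=. -> step gives (0,0)='.' but target has '*' -> reject
  (1,1)=. (2,3)=. (3,4)=* -> step gives (0,0)='.' but target has '*' -> reject
  (1,1)=. (2,3)=* (3,4)=. -> step gives (0,0)='.' but target has '*' -> reject
  (1,1)=. (2,3)=* (3,4)=* -> step gives (0,0)='.' but target has '*' -> reject
  (1,1)=* (2,3)=. (3,4)=. -> step gives (1,3)='*' but target has '.' -> reject
  (1,1)=* (2,3)=. (3,4)=* -> step gives (1,3)='*' but target has '.' -> reject
  (1,1)=* (2,3)=* (3,4)=. -> step reproduces the target at every cell -> ACCEPT
  (1,1)=* (2,3)=* (3,4)=* -> step gives (4,3)='*' but target has '.' -> reject
Unique solution: (1,1)=live, (2,3)=live, (3,4)=dead.
Check: live-neighbor counts of every cell in the completed generation 0:
24431
45543
25642
44443
23411
Applying B3/S23 to generation 0 with these counts gives:
*..*.
....*
*...*
....*
**...
which matches the target exactly.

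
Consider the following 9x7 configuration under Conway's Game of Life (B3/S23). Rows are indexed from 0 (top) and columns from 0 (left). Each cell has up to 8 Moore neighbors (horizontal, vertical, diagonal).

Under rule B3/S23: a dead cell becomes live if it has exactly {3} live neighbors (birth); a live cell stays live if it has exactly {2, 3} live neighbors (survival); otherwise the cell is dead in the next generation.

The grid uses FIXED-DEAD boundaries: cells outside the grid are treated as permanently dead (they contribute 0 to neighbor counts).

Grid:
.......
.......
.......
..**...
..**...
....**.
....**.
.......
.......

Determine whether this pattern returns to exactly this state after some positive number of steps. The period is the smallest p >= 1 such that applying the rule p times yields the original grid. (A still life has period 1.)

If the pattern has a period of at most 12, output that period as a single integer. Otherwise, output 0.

Simulating and comparing each generation to the original:
Gen 0 (original, given above): 8 live cells
Gen 1: 6 live cells, differs from original
Gen 2: 8 live cells, MATCHES original -> period = 2

Answer: 2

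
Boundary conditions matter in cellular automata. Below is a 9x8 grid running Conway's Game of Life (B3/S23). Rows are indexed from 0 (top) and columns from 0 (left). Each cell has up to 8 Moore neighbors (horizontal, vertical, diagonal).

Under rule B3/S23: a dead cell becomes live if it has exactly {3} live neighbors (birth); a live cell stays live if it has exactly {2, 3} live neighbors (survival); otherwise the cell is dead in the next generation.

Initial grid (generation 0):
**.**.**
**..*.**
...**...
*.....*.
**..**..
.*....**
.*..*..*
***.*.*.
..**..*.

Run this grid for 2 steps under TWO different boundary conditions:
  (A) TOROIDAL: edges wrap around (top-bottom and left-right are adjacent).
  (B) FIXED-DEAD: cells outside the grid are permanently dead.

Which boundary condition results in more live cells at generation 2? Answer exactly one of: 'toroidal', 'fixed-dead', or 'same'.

Under TOROIDAL boundary, generation 2:
.....*..
..***...
.*.****.
.*.*.***
...***..
*******.
*****.*.
.....*.*
.......*
Population = 33

Under FIXED-DEAD boundary, generation 2:
*.**.***
........
...*****
...*.*.*
...***.*
******.*
.****...
..*.****
...****.
Population = 38

Comparison: toroidal=33, fixed-dead=38 -> fixed-dead

Answer: fixed-dead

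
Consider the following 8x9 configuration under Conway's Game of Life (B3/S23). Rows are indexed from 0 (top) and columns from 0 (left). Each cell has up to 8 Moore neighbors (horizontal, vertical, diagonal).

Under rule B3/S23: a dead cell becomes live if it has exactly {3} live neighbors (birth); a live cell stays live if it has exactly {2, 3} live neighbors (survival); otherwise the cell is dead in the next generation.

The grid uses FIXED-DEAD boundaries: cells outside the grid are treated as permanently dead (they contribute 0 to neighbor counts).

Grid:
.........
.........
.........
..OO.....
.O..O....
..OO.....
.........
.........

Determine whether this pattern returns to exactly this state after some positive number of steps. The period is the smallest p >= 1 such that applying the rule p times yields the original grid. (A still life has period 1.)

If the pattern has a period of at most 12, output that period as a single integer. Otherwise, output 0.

Simulating and comparing each generation to the original:
Gen 0 (original, given above): 6 live cells
Gen 1: 6 live cells, MATCHES original -> period = 1

Answer: 1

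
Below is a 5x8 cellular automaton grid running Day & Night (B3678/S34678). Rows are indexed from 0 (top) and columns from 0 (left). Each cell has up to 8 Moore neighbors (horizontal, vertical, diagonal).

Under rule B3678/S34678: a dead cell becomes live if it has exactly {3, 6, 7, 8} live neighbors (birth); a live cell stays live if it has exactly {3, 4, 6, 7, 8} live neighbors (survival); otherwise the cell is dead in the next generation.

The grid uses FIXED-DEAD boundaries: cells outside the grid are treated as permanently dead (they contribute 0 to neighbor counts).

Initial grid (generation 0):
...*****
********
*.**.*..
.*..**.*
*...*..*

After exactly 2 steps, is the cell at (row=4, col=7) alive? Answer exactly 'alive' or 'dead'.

Simulating step by step:
Generation 0 (given above): 24 live cells
Generation 1: 21 live cells
.*.*...*
.*.*****
**..*.**
***.**..
.....**.
Generation 2: 17 live cells
.....*..
.*.***.*
*....*.*
**.**..*
.*..**..

Cell (4,7) at generation 2: 0 -> dead

Answer: dead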